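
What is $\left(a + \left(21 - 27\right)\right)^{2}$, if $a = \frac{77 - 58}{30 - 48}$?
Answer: $\frac{16129}{324} \approx 49.781$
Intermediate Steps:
$a = - \frac{19}{18}$ ($a = \frac{19}{-18} = 19 \left(- \frac{1}{18}\right) = - \frac{19}{18} \approx -1.0556$)
$\left(a + \left(21 - 27\right)\right)^{2} = \left(- \frac{19}{18} + \left(21 - 27\right)\right)^{2} = \left(- \frac{19}{18} - 6\right)^{2} = \left(- \frac{127}{18}\right)^{2} = \frac{16129}{324}$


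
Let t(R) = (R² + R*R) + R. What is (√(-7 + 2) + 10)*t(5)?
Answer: 550 + 55*I*√5 ≈ 550.0 + 122.98*I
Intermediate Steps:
t(R) = R + 2*R² (t(R) = (R² + R²) + R = 2*R² + R = R + 2*R²)
(√(-7 + 2) + 10)*t(5) = (√(-7 + 2) + 10)*(5*(1 + 2*5)) = (√(-5) + 10)*(5*(1 + 10)) = (I*√5 + 10)*(5*11) = (10 + I*√5)*55 = 550 + 55*I*√5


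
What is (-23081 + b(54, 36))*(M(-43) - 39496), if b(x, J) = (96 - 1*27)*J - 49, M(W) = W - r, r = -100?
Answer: 814257594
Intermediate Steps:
M(W) = 100 + W (M(W) = W - 1*(-100) = W + 100 = 100 + W)
b(x, J) = -49 + 69*J (b(x, J) = (96 - 27)*J - 49 = 69*J - 49 = -49 + 69*J)
(-23081 + b(54, 36))*(M(-43) - 39496) = (-23081 + (-49 + 69*36))*((100 - 43) - 39496) = (-23081 + (-49 + 2484))*(57 - 39496) = (-23081 + 2435)*(-39439) = -20646*(-39439) = 814257594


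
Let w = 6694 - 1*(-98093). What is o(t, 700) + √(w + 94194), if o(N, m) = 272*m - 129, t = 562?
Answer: 190271 + 3*√22109 ≈ 1.9072e+5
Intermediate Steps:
w = 104787 (w = 6694 + 98093 = 104787)
o(N, m) = -129 + 272*m
o(t, 700) + √(w + 94194) = (-129 + 272*700) + √(104787 + 94194) = (-129 + 190400) + √198981 = 190271 + 3*√22109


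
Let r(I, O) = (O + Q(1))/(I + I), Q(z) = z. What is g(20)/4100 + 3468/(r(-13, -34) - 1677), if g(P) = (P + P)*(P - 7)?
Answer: -5783882/2977215 ≈ -1.9427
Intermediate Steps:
r(I, O) = (1 + O)/(2*I) (r(I, O) = (O + 1)/(I + I) = (1 + O)/((2*I)) = (1 + O)*(1/(2*I)) = (1 + O)/(2*I))
g(P) = 2*P*(-7 + P) (g(P) = (2*P)*(-7 + P) = 2*P*(-7 + P))
g(20)/4100 + 3468/(r(-13, -34) - 1677) = (2*20*(-7 + 20))/4100 + 3468/((½)*(1 - 34)/(-13) - 1677) = (2*20*13)*(1/4100) + 3468/((½)*(-1/13)*(-33) - 1677) = 520*(1/4100) + 3468/(33/26 - 1677) = 26/205 + 3468/(-43569/26) = 26/205 + 3468*(-26/43569) = 26/205 - 30056/14523 = -5783882/2977215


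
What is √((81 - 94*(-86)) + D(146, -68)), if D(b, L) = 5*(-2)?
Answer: √8155 ≈ 90.305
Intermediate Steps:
D(b, L) = -10
√((81 - 94*(-86)) + D(146, -68)) = √((81 - 94*(-86)) - 10) = √((81 + 8084) - 10) = √(8165 - 10) = √8155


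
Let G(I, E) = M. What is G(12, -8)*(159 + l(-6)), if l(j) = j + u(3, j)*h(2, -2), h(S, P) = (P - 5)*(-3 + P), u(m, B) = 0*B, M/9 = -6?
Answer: -8262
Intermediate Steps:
M = -54 (M = 9*(-6) = -54)
u(m, B) = 0
h(S, P) = (-5 + P)*(-3 + P)
G(I, E) = -54
l(j) = j (l(j) = j + 0*(15 + (-2)**2 - 8*(-2)) = j + 0*(15 + 4 + 16) = j + 0*35 = j + 0 = j)
G(12, -8)*(159 + l(-6)) = -54*(159 - 6) = -54*153 = -8262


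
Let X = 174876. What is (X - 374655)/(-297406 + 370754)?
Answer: -199779/73348 ≈ -2.7237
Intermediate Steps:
(X - 374655)/(-297406 + 370754) = (174876 - 374655)/(-297406 + 370754) = -199779/73348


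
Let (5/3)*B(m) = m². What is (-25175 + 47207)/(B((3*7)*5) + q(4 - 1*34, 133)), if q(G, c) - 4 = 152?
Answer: 7344/2257 ≈ 3.2539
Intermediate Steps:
B(m) = 3*m²/5
q(G, c) = 156 (q(G, c) = 4 + 152 = 156)
(-25175 + 47207)/(B((3*7)*5) + q(4 - 1*34, 133)) = (-25175 + 47207)/(3*((3*7)*5)²/5 + 156) = 22032/(3*(21*5)²/5 + 156) = 22032/((⅗)*105² + 156) = 22032/((⅗)*11025 + 156) = 22032/(6615 + 156) = 22032/6771 = 22032*(1/6771) = 7344/2257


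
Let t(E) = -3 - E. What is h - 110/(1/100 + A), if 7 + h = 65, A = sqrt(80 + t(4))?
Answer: 42350942/729999 - 1100000*sqrt(73)/729999 ≈ 45.141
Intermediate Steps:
A = sqrt(73) (A = sqrt(80 + (-3 - 1*4)) = sqrt(80 + (-3 - 4)) = sqrt(80 - 7) = sqrt(73) ≈ 8.5440)
h = 58 (h = -7 + 65 = 58)
h - 110/(1/100 + A) = 58 - 110/(1/100 + sqrt(73))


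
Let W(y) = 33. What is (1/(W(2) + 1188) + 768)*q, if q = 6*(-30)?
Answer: -56263740/407 ≈ -1.3824e+5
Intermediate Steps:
q = -180
(1/(W(2) + 1188) + 768)*q = (1/(33 + 1188) + 768)*(-180) = (1/1221 + 768)*(-180) = (937729/1221)*(-180) = -56263740/407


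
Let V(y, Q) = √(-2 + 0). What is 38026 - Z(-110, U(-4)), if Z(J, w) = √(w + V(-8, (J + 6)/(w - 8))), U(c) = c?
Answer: 38026 - √(-4 + I*√2) ≈ 38026.0 - 2.0301*I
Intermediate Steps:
V(y, Q) = I*√2 (V(y, Q) = √(-2) = I*√2)
Z(J, w) = √(w + I*√2)
38026 - Z(-110, U(-4)) = 38026 - √(-4 + I*√2)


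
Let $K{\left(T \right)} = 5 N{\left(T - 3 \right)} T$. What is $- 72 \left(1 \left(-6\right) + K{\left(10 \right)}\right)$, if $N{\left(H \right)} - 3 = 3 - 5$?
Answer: $-3168$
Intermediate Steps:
$N{\left(H \right)} = 1$ ($N{\left(H \right)} = 3 + \left(3 - 5\right) = 3 - 2 = 1$)
$K{\left(T \right)} = 5 T$ ($K{\left(T \right)} = 5 \cdot 1 T = 5 T$)
$- 72 \left(1 \left(-6\right) + K{\left(10 \right)}\right) = - 72 \left(1 \left(-6\right) + 5 \cdot 10\right) = - 72 \left(-6 + 50\right) = \left(-72\right) 44 = -3168$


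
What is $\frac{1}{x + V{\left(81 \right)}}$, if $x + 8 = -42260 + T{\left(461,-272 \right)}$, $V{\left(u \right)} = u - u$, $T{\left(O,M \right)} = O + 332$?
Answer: $- \frac{1}{41475} \approx -2.4111 \cdot 10^{-5}$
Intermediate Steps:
$T{\left(O,M \right)} = 332 + O$
$V{\left(u \right)} = 0$
$x = -41475$ ($x = -8 + \left(-42260 + \left(332 + 461\right)\right) = -8 + \left(-42260 + 793\right) = -8 - 41467 = -41475$)
$\frac{1}{x + V{\left(81 \right)}} = \frac{1}{-41475 + 0} = \frac{1}{-41475} = - \frac{1}{41475}$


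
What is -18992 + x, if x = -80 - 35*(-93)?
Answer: -15817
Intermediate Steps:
x = 3175 (x = -80 + 3255 = 3175)
-18992 + x = -18992 + 3175 = -15817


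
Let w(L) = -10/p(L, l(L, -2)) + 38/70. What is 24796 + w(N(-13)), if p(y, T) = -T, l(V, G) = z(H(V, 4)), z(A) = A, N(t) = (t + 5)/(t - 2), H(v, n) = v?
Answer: 3474141/140 ≈ 24815.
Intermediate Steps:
N(t) = (5 + t)/(-2 + t)
l(V, G) = V
w(L) = 19/35 + 10/L (w(L) = -10*(-1/L) + 38/70 = -(-10)/L + 38*(1/70) = 10/L + 19/35 = 19/35 + 10/L)
24796 + w(N(-13)) = 24796 + (19/35 + 10/(((5 - 13)/(-2 - 13)))) = 24796 + (19/35 + 10/((-8/(-15)))) = 24796 + (19/35 + 10/((-1/15*(-8)))) = 24796 + (19/35 + 10/(8/15)) = 24796 + (19/35 + 10*(15/8)) = 24796 + (19/35 + 75/4) = 24796 + 2701/140 = 3474141/140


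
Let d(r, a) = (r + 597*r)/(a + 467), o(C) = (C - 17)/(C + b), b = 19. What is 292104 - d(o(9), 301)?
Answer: 392588075/1344 ≈ 2.9210e+5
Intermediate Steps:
o(C) = (-17 + C)/(19 + C) (o(C) = (C - 17)/(C + 19) = (-17 + C)/(19 + C))
d(r, a) = 598*r/(467 + a) (d(r, a) = (598*r)/(467 + a) = 598*r/(467 + a))
292104 - d(o(9), 301) = 292104 - 598*(-17 + 9)/(19 + 9)/(467 + 301) = 292104 - 598*-8/28/768 = 292104 - 598*(1/28)*(-8)/768 = 292104 - 598*(-2)/(7*768) = 292104 - 1*(-299/1344) = 292104 + 299/1344 = 392588075/1344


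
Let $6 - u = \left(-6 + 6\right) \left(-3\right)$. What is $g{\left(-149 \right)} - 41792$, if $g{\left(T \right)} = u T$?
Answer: $-42686$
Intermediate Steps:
$u = 6$ ($u = 6 - \left(-6 + 6\right) \left(-3\right) = 6 - 0 \left(-3\right) = 6 - 0 = 6 + 0 = 6$)
$g{\left(T \right)} = 6 T$
$g{\left(-149 \right)} - 41792 = 6 \left(-149\right) - 41792 = -894 - 41792 = -42686$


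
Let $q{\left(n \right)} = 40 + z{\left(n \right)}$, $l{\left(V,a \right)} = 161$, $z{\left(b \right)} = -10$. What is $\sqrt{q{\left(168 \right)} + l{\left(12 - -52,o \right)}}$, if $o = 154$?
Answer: $\sqrt{191} \approx 13.82$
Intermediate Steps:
$q{\left(n \right)} = 30$ ($q{\left(n \right)} = 40 - 10 = 30$)
$\sqrt{q{\left(168 \right)} + l{\left(12 - -52,o \right)}} = \sqrt{30 + 161} = \sqrt{191}$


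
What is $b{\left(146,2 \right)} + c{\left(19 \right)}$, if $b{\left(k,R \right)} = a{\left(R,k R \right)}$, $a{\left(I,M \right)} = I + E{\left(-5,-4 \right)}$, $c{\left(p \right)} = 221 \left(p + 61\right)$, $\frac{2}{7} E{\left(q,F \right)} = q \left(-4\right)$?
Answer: $17752$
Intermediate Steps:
$E{\left(q,F \right)} = - 14 q$ ($E{\left(q,F \right)} = \frac{7 q \left(-4\right)}{2} = \frac{7 \left(- 4 q\right)}{2} = - 14 q$)
$c{\left(p \right)} = 13481 + 221 p$ ($c{\left(p \right)} = 221 \left(61 + p\right) = 13481 + 221 p$)
$a{\left(I,M \right)} = 70 + I$ ($a{\left(I,M \right)} = I - -70 = I + 70 = 70 + I$)
$b{\left(k,R \right)} = 70 + R$
$b{\left(146,2 \right)} + c{\left(19 \right)} = \left(70 + 2\right) + \left(13481 + 221 \cdot 19\right) = 72 + \left(13481 + 4199\right) = 72 + 17680 = 17752$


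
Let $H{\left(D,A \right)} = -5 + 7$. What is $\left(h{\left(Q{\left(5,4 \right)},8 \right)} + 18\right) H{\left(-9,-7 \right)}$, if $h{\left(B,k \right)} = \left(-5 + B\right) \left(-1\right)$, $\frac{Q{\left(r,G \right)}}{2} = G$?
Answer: $30$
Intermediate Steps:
$Q{\left(r,G \right)} = 2 G$
$H{\left(D,A \right)} = 2$
$h{\left(B,k \right)} = 5 - B$
$\left(h{\left(Q{\left(5,4 \right)},8 \right)} + 18\right) H{\left(-9,-7 \right)} = \left(\left(5 - 2 \cdot 4\right) + 18\right) 2 = \left(\left(5 - 8\right) + 18\right) 2 = \left(-3 + 18\right) 2 = 15 \cdot 2 = 30$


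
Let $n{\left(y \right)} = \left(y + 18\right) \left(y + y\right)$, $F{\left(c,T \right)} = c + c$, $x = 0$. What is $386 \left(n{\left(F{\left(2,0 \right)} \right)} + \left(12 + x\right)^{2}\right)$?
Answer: $123520$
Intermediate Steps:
$F{\left(c,T \right)} = 2 c$
$n{\left(y \right)} = 2 y \left(18 + y\right)$ ($n{\left(y \right)} = \left(18 + y\right) 2 y = 2 y \left(18 + y\right)$)
$386 \left(n{\left(F{\left(2,0 \right)} \right)} + \left(12 + x\right)^{2}\right) = 386 \left(2 \cdot 2 \cdot 2 \left(18 + 2 \cdot 2\right) + \left(12 + 0\right)^{2}\right) = 386 \left(2 \cdot 4 \left(18 + 4\right) + 12^{2}\right) = 386 \left(2 \cdot 4 \cdot 22 + 144\right) = 386 \left(176 + 144\right) = 386 \cdot 320 = 123520$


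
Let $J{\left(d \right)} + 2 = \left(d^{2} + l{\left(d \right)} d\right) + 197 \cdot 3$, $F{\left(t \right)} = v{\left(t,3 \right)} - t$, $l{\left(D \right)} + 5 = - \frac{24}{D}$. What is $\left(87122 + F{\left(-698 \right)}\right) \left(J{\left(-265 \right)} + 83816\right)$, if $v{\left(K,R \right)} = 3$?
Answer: $13694328213$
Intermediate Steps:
$l{\left(D \right)} = -5 - \frac{24}{D}$
$F{\left(t \right)} = 3 - t$
$J{\left(d \right)} = 589 + d^{2} + d \left(-5 - \frac{24}{d}\right)$ ($J{\left(d \right)} = -2 + \left(\left(d^{2} + \left(-5 - \frac{24}{d}\right) d\right) + 197 \cdot 3\right) = -2 + \left(\left(d^{2} + d \left(-5 - \frac{24}{d}\right)\right) + 591\right) = -2 + \left(591 + d^{2} + d \left(-5 - \frac{24}{d}\right)\right) = 589 + d^{2} + d \left(-5 - \frac{24}{d}\right)$)
$\left(87122 + F{\left(-698 \right)}\right) \left(J{\left(-265 \right)} + 83816\right) = \left(87122 + \left(3 - -698\right)\right) \left(\left(565 + \left(-265\right)^{2} - -1325\right) + 83816\right) = \left(87122 + \left(3 + 698\right)\right) \left(\left(565 + 70225 + 1325\right) + 83816\right) = \left(87122 + 701\right) \left(72115 + 83816\right) = 87823 \cdot 155931 = 13694328213$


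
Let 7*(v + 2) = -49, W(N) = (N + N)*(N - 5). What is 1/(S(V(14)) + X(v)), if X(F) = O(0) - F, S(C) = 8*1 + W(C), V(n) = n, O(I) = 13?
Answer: 1/282 ≈ 0.0035461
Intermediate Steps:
W(N) = 2*N*(-5 + N) (W(N) = (2*N)*(-5 + N) = 2*N*(-5 + N))
S(C) = 8 + 2*C*(-5 + C) (S(C) = 8*1 + 2*C*(-5 + C) = 8 + 2*C*(-5 + C))
v = -9 (v = -2 + (⅐)*(-49) = -2 - 7 = -9)
X(F) = 13 - F
1/(S(V(14)) + X(v)) = 1/((8 + 2*14*(-5 + 14)) + (13 - 1*(-9))) = 1/((8 + 2*14*9) + (13 + 9)) = 1/((8 + 252) + 22) = 1/(260 + 22) = 1/282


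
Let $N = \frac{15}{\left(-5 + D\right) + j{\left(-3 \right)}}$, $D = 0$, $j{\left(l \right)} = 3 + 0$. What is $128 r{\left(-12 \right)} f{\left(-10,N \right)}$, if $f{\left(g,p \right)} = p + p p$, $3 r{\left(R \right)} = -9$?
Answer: $-18720$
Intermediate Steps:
$j{\left(l \right)} = 3$
$r{\left(R \right)} = -3$ ($r{\left(R \right)} = \frac{1}{3} \left(-9\right) = -3$)
$N = - \frac{15}{2}$ ($N = \frac{15}{\left(-5 + 0\right) + 3} = \frac{15}{-5 + 3} = \frac{15}{-2} = 15 \left(- \frac{1}{2}\right) = - \frac{15}{2} \approx -7.5$)
$f{\left(g,p \right)} = p + p^{2}$
$128 r{\left(-12 \right)} f{\left(-10,N \right)} = 128 \left(-3\right) \left(- \frac{15 \left(1 - \frac{15}{2}\right)}{2}\right) = - 384 \left(\left(- \frac{15}{2}\right) \left(- \frac{13}{2}\right)\right) = \left(-384\right) \frac{195}{4} = -18720$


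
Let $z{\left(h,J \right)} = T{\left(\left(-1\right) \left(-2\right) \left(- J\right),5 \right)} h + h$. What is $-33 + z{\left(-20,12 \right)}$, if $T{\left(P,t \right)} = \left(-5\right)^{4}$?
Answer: $-12553$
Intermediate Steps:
$T{\left(P,t \right)} = 625$
$z{\left(h,J \right)} = 626 h$ ($z{\left(h,J \right)} = 625 h + h = 626 h$)
$-33 + z{\left(-20,12 \right)} = -33 + 626 \left(-20\right) = -33 - 12520 = -12553$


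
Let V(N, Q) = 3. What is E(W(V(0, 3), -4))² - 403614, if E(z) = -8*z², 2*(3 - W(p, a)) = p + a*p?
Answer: -201114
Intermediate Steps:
W(p, a) = 3 - p/2 - a*p/2 (W(p, a) = 3 - (p + a*p)/2 = 3 + (-p/2 - a*p/2) = 3 - p/2 - a*p/2)
E(W(V(0, 3), -4))² - 403614 = (-8*(3 - ½*3 - ½*(-4)*3)²)² - 403614 = (-8*(3 - 3/2 + 6)²)² - 403614 = (-8*(15/2)²)² - 403614 = (-8*225/4)² - 403614 = (-450)² - 403614 = 202500 - 403614 = -201114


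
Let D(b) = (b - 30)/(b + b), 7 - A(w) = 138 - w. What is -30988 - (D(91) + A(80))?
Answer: -5630595/182 ≈ -30937.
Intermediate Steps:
A(w) = -131 + w (A(w) = 7 - (138 - w) = 7 + (-138 + w) = -131 + w)
D(b) = (-30 + b)/(2*b) (D(b) = (-30 + b)/((2*b)) = (-30 + b)*(1/(2*b)) = (-30 + b)/(2*b))
-30988 - (D(91) + A(80)) = -30988 - ((1/2)*(-30 + 91)/91 + (-131 + 80)) = -30988 - ((1/2)*(1/91)*61 - 51) = -30988 - (61/182 - 51) = -30988 - 1*(-9221/182) = -30988 + 9221/182 = -5630595/182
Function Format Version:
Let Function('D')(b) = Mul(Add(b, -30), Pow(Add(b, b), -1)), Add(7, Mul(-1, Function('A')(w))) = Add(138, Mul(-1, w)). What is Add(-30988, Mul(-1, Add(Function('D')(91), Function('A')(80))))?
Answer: Rational(-5630595, 182) ≈ -30937.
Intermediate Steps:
Function('A')(w) = Add(-131, w) (Function('A')(w) = Add(7, Mul(-1, Add(138, Mul(-1, w)))) = Add(7, Add(-138, w)) = Add(-131, w))
Function('D')(b) = Mul(Rational(1, 2), Pow(b, -1), Add(-30, b)) (Function('D')(b) = Mul(Add(-30, b), Pow(Mul(2, b), -1)) = Mul(Add(-30, b), Mul(Rational(1, 2), Pow(b, -1))) = Mul(Rational(1, 2), Pow(b, -1), Add(-30, b)))
Add(-30988, Mul(-1, Add(Function('D')(91), Function('A')(80)))) = Add(-30988, Mul(-1, Add(Mul(Rational(1, 2), Pow(91, -1), Add(-30, 91)), Add(-131, 80)))) = Add(-30988, Mul(-1, Add(Mul(Rational(1, 2), Rational(1, 91), 61), -51))) = Add(-30988, Mul(-1, Add(Rational(61, 182), -51))) = Add(-30988, Mul(-1, Rational(-9221, 182))) = Add(-30988, Rational(9221, 182)) = Rational(-5630595, 182)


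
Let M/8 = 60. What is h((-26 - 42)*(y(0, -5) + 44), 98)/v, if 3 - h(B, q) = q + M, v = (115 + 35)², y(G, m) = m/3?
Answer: -23/900 ≈ -0.025556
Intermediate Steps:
y(G, m) = m/3 (y(G, m) = m*(⅓) = m/3)
M = 480 (M = 8*60 = 480)
v = 22500 (v = 150² = 22500)
h(B, q) = -477 - q (h(B, q) = 3 - (q + 480) = 3 - (480 + q) = 3 + (-480 - q) = -477 - q)
h((-26 - 42)*(y(0, -5) + 44), 98)/v = (-477 - 1*98)/22500 = (-477 - 98)*(1/22500) = -575*1/22500 = -23/900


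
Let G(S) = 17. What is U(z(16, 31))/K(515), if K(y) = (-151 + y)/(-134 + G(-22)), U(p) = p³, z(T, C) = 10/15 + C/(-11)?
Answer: 357911/111804 ≈ 3.2012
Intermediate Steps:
z(T, C) = ⅔ - C/11 (z(T, C) = 10*(1/15) + C*(-1/11) = ⅔ - C/11)
K(y) = 151/117 - y/117 (K(y) = (-151 + y)/(-134 + 17) = (-151 + y)/(-117) = (-151 + y)*(-1/117) = 151/117 - y/117)
U(z(16, 31))/K(515) = (⅔ - 1/11*31)³/(151/117 - 1/117*515) = (⅔ - 31/11)³/(151/117 - 515/117) = (-71/33)³/(-28/9) = -357911/35937*(-9/28) = 357911/111804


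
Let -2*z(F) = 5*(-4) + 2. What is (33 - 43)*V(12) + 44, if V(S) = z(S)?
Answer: -46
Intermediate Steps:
z(F) = 9 (z(F) = -(5*(-4) + 2)/2 = -(-20 + 2)/2 = -1/2*(-18) = 9)
V(S) = 9
(33 - 43)*V(12) + 44 = (33 - 43)*9 + 44 = -10*9 + 44 = -90 + 44 = -46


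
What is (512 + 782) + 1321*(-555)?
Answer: -731861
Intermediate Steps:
(512 + 782) + 1321*(-555) = 1294 - 733155 = -731861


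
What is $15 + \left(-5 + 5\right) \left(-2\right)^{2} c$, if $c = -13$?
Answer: $15$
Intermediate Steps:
$15 + \left(-5 + 5\right) \left(-2\right)^{2} c = 15 + \left(-5 + 5\right) \left(-2\right)^{2} \left(-13\right) = 15 + 0 \cdot 4 \left(-13\right) = 15 + 0 \left(-13\right) = 15 + 0 = 15$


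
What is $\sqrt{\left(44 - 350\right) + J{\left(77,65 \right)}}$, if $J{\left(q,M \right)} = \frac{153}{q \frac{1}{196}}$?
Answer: $\frac{3 \sqrt{1122}}{11} \approx 9.1353$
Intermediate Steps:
$J{\left(q,M \right)} = \frac{29988}{q}$ ($J{\left(q,M \right)} = \frac{153}{q \frac{1}{196}} = \frac{153}{\frac{1}{196} q} = 153 \frac{196}{q} = \frac{29988}{q}$)
$\sqrt{\left(44 - 350\right) + J{\left(77,65 \right)}} = \sqrt{\left(44 - 350\right) + \frac{29988}{77}} = \sqrt{\left(44 - 350\right) + 29988 \cdot \frac{1}{77}} = \sqrt{-306 + \frac{4284}{11}} = \sqrt{\frac{918}{11}} = \frac{3 \sqrt{1122}}{11}$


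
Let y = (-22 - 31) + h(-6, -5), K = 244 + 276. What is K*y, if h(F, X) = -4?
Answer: -29640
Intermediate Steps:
K = 520
y = -57 (y = (-22 - 31) - 4 = -53 - 4 = -57)
K*y = 520*(-57) = -29640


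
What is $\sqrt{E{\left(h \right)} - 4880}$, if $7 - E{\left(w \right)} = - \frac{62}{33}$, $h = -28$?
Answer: $\frac{i \sqrt{5304651}}{33} \approx 69.793 i$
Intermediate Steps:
$E{\left(w \right)} = \frac{293}{33}$ ($E{\left(w \right)} = 7 - - \frac{62}{33} = 7 + \frac{62}{33} = \frac{293}{33}$)
$\sqrt{E{\left(h \right)} - 4880} = \sqrt{\frac{293}{33} - 4880} = \sqrt{- \frac{160747}{33}} = \frac{i \sqrt{5304651}}{33}$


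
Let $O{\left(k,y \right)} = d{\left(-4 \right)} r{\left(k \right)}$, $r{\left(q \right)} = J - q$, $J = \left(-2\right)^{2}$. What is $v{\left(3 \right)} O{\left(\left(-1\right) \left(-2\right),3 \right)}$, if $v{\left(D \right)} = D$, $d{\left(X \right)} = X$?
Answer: $-24$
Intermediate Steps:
$J = 4$
$r{\left(q \right)} = 4 - q$
$O{\left(k,y \right)} = -16 + 4 k$ ($O{\left(k,y \right)} = - 4 \left(4 - k\right) = -16 + 4 k$)
$v{\left(3 \right)} O{\left(\left(-1\right) \left(-2\right),3 \right)} = 3 \left(-16 + 4 \left(\left(-1\right) \left(-2\right)\right)\right) = 3 \left(-16 + 4 \cdot 2\right) = 3 \left(-16 + 8\right) = 3 \left(-8\right) = -24$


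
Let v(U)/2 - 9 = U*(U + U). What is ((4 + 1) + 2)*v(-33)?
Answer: 30618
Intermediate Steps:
v(U) = 18 + 4*U**2 (v(U) = 18 + 2*(U*(U + U)) = 18 + 2*(U*(2*U)) = 18 + 2*(2*U**2) = 18 + 4*U**2)
((4 + 1) + 2)*v(-33) = ((4 + 1) + 2)*(18 + 4*(-33)**2) = (5 + 2)*(18 + 4*1089) = 7*(18 + 4356) = 7*4374 = 30618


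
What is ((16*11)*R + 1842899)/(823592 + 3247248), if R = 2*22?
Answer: 1850643/4070840 ≈ 0.45461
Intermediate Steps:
R = 44
((16*11)*R + 1842899)/(823592 + 3247248) = ((16*11)*44 + 1842899)/(823592 + 3247248) = (176*44 + 1842899)/4070840 = (7744 + 1842899)*(1/4070840) = 1850643*(1/4070840) = 1850643/4070840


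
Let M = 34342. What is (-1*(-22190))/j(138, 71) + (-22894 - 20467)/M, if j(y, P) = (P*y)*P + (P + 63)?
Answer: -7352046983/5973722216 ≈ -1.2307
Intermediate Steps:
j(y, P) = 63 + P + y*P² (j(y, P) = y*P² + (63 + P) = 63 + P + y*P²)
(-1*(-22190))/j(138, 71) + (-22894 - 20467)/M = (-1*(-22190))/(63 + 71 + 138*71²) + (-22894 - 20467)/34342 = 22190/(63 + 71 + 138*5041) - 43361*1/34342 = 22190/(63 + 71 + 695658) - 43361/34342 = 22190/695792 - 43361/34342 = 22190*(1/695792) - 43361/34342 = 11095/347896 - 43361/34342 = -7352046983/5973722216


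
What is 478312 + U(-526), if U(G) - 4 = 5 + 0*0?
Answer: 478321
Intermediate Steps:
U(G) = 9 (U(G) = 4 + (5 + 0*0) = 4 + (5 + 0) = 4 + 5 = 9)
478312 + U(-526) = 478312 + 9 = 478321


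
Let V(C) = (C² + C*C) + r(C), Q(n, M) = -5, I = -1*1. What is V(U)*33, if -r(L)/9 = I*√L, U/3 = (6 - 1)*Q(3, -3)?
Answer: 371250 + 1485*I*√3 ≈ 3.7125e+5 + 2572.1*I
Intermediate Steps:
I = -1
U = -75 (U = 3*((6 - 1)*(-5)) = 3*(5*(-5)) = 3*(-25) = -75)
r(L) = 9*√L (r(L) = -(-9)*√L = 9*√L)
V(C) = 2*C² + 9*√C (V(C) = (C² + C*C) + 9*√C = (C² + C²) + 9*√C = 2*C² + 9*√C)
V(U)*33 = (2*(-75)² + 9*√(-75))*33 = (2*5625 + 9*(5*I*√3))*33 = (11250 + 45*I*√3)*33 = 371250 + 1485*I*√3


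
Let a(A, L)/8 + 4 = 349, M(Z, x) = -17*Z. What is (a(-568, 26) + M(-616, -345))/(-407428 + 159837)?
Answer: -13232/247591 ≈ -0.053443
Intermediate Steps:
a(A, L) = 2760 (a(A, L) = -32 + 8*349 = -32 + 2792 = 2760)
(a(-568, 26) + M(-616, -345))/(-407428 + 159837) = (2760 - 17*(-616))/(-407428 + 159837) = (2760 + 10472)/(-247591) = 13232*(-1/247591) = -13232/247591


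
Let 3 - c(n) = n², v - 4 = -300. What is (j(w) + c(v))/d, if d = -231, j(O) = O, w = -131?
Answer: 29248/77 ≈ 379.84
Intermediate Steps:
v = -296 (v = 4 - 300 = -296)
c(n) = 3 - n²
(j(w) + c(v))/d = (-131 + (3 - 1*(-296)²))/(-231) = (-131 + (3 - 1*87616))*(-1/231) = (-131 + (3 - 87616))*(-1/231) = (-131 - 87613)*(-1/231) = -87744*(-1/231) = 29248/77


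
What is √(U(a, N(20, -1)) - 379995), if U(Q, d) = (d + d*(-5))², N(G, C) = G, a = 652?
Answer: I*√373595 ≈ 611.22*I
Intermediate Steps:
U(Q, d) = 16*d² (U(Q, d) = (d - 5*d)² = (-4*d)² = 16*d²)
√(U(a, N(20, -1)) - 379995) = √(16*20² - 379995) = √(16*400 - 379995) = √(6400 - 379995) = √(-373595) = I*√373595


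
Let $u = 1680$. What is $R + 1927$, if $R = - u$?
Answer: $247$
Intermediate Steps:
$R = -1680$ ($R = \left(-1\right) 1680 = -1680$)
$R + 1927 = -1680 + 1927 = 247$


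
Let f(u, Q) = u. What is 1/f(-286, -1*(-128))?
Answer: -1/286 ≈ -0.0034965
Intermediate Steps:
1/f(-286, -1*(-128)) = 1/(-286) = -1/286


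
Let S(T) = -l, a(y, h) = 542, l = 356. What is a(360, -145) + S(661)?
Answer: 186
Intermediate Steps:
S(T) = -356 (S(T) = -1*356 = -356)
a(360, -145) + S(661) = 542 - 356 = 186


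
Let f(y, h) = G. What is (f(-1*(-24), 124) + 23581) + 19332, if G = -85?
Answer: 42828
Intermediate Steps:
f(y, h) = -85
(f(-1*(-24), 124) + 23581) + 19332 = (-85 + 23581) + 19332 = 23496 + 19332 = 42828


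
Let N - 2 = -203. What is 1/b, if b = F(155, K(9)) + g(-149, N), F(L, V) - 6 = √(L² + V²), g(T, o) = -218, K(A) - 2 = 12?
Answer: -4/391 - √24221/20723 ≈ -0.017740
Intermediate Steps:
N = -201 (N = 2 - 203 = -201)
K(A) = 14 (K(A) = 2 + 12 = 14)
F(L, V) = 6 + √(L² + V²)
b = -212 + √24221 (b = (6 + √(155² + 14²)) - 218 = (6 + √(24025 + 196)) - 218 = (6 + √24221) - 218 = -212 + √24221 ≈ -56.369)
1/b = 1/(-212 + √24221)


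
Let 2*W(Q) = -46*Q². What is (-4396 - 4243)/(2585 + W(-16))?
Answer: 8639/3303 ≈ 2.6155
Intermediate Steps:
W(Q) = -23*Q² (W(Q) = (-46*Q²)/2 = -23*Q²)
(-4396 - 4243)/(2585 + W(-16)) = (-4396 - 4243)/(2585 - 23*(-16)²) = -8639/(2585 - 23*256) = -8639/(2585 - 5888) = -8639/(-3303) = -8639*(-1/3303) = 8639/3303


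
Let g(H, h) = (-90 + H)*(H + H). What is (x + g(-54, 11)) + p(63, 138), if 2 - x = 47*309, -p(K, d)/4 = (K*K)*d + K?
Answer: -2190109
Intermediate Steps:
p(K, d) = -4*K - 4*d*K² (p(K, d) = -4*((K*K)*d + K) = -4*(K²*d + K) = -4*(d*K² + K) = -4*(K + d*K²) = -4*K - 4*d*K²)
g(H, h) = 2*H*(-90 + H) (g(H, h) = (-90 + H)*(2*H) = 2*H*(-90 + H))
x = -14521 (x = 2 - 47*309 = 2 - 1*14523 = 2 - 14523 = -14521)
(x + g(-54, 11)) + p(63, 138) = (-14521 + 2*(-54)*(-90 - 54)) - 4*63*(1 + 63*138) = (-14521 + 2*(-54)*(-144)) - 4*63*(1 + 8694) = (-14521 + 15552) - 4*63*8695 = 1031 - 2191140 = -2190109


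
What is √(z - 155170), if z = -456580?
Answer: 5*I*√24470 ≈ 782.14*I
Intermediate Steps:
√(z - 155170) = √(-456580 - 155170) = √(-611750) = 5*I*√24470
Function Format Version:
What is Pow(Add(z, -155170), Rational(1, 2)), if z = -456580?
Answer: Mul(5, I, Pow(24470, Rational(1, 2))) ≈ Mul(782.14, I)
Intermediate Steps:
Pow(Add(z, -155170), Rational(1, 2)) = Pow(Add(-456580, -155170), Rational(1, 2)) = Pow(-611750, Rational(1, 2)) = Mul(5, I, Pow(24470, Rational(1, 2)))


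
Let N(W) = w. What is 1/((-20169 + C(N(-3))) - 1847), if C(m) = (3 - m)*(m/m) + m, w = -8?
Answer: -1/22013 ≈ -4.5428e-5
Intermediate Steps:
N(W) = -8
C(m) = 3 (C(m) = (3 - m)*1 + m = (3 - m) + m = 3)
1/((-20169 + C(N(-3))) - 1847) = 1/((-20169 + 3) - 1847) = 1/(-20166 - 1847) = 1/(-22013) = -1/22013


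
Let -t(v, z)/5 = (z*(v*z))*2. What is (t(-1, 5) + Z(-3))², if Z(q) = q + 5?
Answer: 63504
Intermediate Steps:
t(v, z) = -10*v*z² (t(v, z) = -5*z*(v*z)*2 = -5*v*z²*2 = -10*v*z²)
Z(q) = 5 + q
(t(-1, 5) + Z(-3))² = (-10*(-1)*5² + (5 - 3))² = (-10*(-1)*25 + 2)² = (250 + 2)² = 252² = 63504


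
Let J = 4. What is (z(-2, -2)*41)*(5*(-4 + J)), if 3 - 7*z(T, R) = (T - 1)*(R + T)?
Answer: 0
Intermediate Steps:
z(T, R) = 3/7 - (-1 + T)*(R + T)/7 (z(T, R) = 3/7 - (T - 1)*(R + T)/7 = 3/7 - (-1 + T)*(R + T)/7)
(z(-2, -2)*41)*(5*(-4 + J)) = ((3/7 - 1/7*(-2)**2 + (1/7)*(-2) + (1/7)*(-2) - 1/7*(-2)*(-2))*41)*(5*(-4 + 4)) = ((3/7 - 1/7*4 - 2/7 - 2/7 - 4/7)*41)*(5*0) = ((3/7 - 4/7 - 2/7 - 2/7 - 4/7)*41)*0 = -9/7*41*0 = -369/7*0 = 0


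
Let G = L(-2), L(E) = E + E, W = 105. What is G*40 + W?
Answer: -55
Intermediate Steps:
L(E) = 2*E
G = -4 (G = 2*(-2) = -4)
G*40 + W = -4*40 + 105 = -160 + 105 = -55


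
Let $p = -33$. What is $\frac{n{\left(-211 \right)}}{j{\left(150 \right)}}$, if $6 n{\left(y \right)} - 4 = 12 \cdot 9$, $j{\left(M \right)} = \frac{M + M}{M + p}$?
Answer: $\frac{182}{25} \approx 7.28$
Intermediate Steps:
$j{\left(M \right)} = \frac{2 M}{-33 + M}$ ($j{\left(M \right)} = \frac{M + M}{M - 33} = \frac{2 M}{-33 + M}$)
$n{\left(y \right)} = \frac{56}{3}$ ($n{\left(y \right)} = \frac{2}{3} + \frac{12 \cdot 9}{6} = \frac{2}{3} + \frac{1}{6} \cdot 108 = \frac{2}{3} + 18 = \frac{56}{3}$)
$\frac{n{\left(-211 \right)}}{j{\left(150 \right)}} = \frac{56}{3 \cdot 2 \cdot 150 \frac{1}{-33 + 150}} = \frac{56}{3 \cdot 2 \cdot 150 \cdot \frac{1}{117}} = \frac{56}{3 \cdot \frac{100}{39}} = \frac{56}{3} \cdot \frac{39}{100} = \frac{182}{25}$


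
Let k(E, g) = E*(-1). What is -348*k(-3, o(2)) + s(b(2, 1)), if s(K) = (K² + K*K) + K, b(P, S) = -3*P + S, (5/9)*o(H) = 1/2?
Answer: -999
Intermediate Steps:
o(H) = 9/10 (o(H) = (9/5)/2 = (9/5)*(½) = 9/10)
k(E, g) = -E
b(P, S) = S - 3*P
s(K) = K + 2*K² (s(K) = (K² + K²) + K = 2*K² + K = K + 2*K²)
-348*k(-3, o(2)) + s(b(2, 1)) = -(-348)*(-3) + (1 - 3*2)*(1 + 2*(1 - 3*2)) = -348*3 + (1 - 6)*(1 + 2*(1 - 6)) = -1044 - 5*(1 + 2*(-5)) = -1044 - 5*(1 - 10) = -1044 - 5*(-9) = -1044 + 45 = -999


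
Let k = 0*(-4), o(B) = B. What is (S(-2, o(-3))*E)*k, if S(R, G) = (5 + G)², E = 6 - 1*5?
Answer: 0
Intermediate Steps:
E = 1 (E = 6 - 5 = 1)
k = 0
(S(-2, o(-3))*E)*k = ((5 - 3)²*1)*0 = (2²*1)*0 = (4*1)*0 = 4*0 = 0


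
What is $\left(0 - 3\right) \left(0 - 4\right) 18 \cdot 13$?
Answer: $2808$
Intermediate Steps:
$\left(0 - 3\right) \left(0 - 4\right) 18 \cdot 13 = \left(-3\right) \left(-4\right) 18 \cdot 13 = 12 \cdot 18 \cdot 13 = 216 \cdot 13 = 2808$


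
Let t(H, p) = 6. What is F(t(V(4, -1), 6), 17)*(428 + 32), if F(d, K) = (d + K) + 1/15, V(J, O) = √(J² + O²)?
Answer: 31832/3 ≈ 10611.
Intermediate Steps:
F(d, K) = 1/15 + K + d (F(d, K) = (K + d) + 1/15 = 1/15 + K + d)
F(t(V(4, -1), 6), 17)*(428 + 32) = (1/15 + 17 + 6)*(428 + 32) = (346/15)*460 = 31832/3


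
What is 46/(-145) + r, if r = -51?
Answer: -7441/145 ≈ -51.317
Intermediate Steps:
46/(-145) + r = 46/(-145) - 51 = -1/145*46 - 51 = -46/145 - 51 = -7441/145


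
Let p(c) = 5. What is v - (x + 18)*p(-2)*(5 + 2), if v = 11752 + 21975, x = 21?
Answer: 32362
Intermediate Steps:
v = 33727
v - (x + 18)*p(-2)*(5 + 2) = 33727 - (21 + 18)*5*(5 + 2) = 33727 - 39*5*7 = 33727 - 39*35 = 33727 - 1*1365 = 33727 - 1365 = 32362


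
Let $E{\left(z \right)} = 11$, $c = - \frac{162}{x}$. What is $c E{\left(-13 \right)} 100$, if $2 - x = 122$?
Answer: $1485$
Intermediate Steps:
$x = -120$ ($x = 2 - 122 = -120$)
$c = \frac{27}{20}$ ($c = - \frac{162}{-120} = \left(-162\right) \left(- \frac{1}{120}\right) = \frac{27}{20} \approx 1.35$)
$c E{\left(-13 \right)} 100 = \frac{27}{20} \cdot 11 \cdot 100 = \frac{297}{20} \cdot 100 = 1485$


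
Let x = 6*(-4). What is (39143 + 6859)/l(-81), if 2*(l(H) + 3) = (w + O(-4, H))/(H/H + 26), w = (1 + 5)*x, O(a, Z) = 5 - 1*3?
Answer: -621027/76 ≈ -8171.4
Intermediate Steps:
x = -24
O(a, Z) = 2 (O(a, Z) = 5 - 3 = 2)
w = -144 (w = (1 + 5)*(-24) = 6*(-24) = -144)
l(H) = -152/27 (l(H) = -3 + ((-144 + 2)/(H/H + 26))/2 = -3 + (-142/(1 + 26))/2 = -3 + (-142/27)/2 = -3 + (-142*1/27)/2 = -3 + (½)*(-142/27) = -3 - 71/27 = -152/27)
(39143 + 6859)/l(-81) = (39143 + 6859)/(-152/27) = 46002*(-27/152) = -621027/76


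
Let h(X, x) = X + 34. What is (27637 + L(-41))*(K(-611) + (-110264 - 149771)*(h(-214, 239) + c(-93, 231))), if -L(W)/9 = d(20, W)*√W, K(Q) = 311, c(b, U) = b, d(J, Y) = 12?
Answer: 1961946926642 - 7666905528*I*√41 ≈ 1.9619e+12 - 4.9092e+10*I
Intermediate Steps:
h(X, x) = 34 + X
L(W) = -108*√W
(27637 + L(-41))*(K(-611) + (-110264 - 149771)*(h(-214, 239) + c(-93, 231))) = (27637 - 108*I*√41)*(311 + (-110264 - 149771)*((34 - 214) - 93)) = (27637 - 108*I*√41)*(311 - 260035*(-180 - 93)) = (27637 - 108*I*√41)*(311 - 260035*(-273)) = (27637 - 108*I*√41)*(311 + 70989555) = (27637 - 108*I*√41)*70989866 = 1961946926642 - 7666905528*I*√41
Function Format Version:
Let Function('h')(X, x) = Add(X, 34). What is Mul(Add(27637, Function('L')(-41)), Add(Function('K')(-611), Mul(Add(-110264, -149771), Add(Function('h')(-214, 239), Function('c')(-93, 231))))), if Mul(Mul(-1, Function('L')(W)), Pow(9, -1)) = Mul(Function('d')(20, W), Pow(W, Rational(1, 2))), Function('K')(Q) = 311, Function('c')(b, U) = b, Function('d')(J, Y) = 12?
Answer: Add(1961946926642, Mul(-7666905528, I, Pow(41, Rational(1, 2)))) ≈ Add(1.9619e+12, Mul(-4.9092e+10, I))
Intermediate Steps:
Function('h')(X, x) = Add(34, X)
Function('L')(W) = Mul(-108, Pow(W, Rational(1, 2))) (Function('L')(W) = Mul(-9, Mul(12, Pow(W, Rational(1, 2)))) = Mul(-108, Pow(W, Rational(1, 2))))
Mul(Add(27637, Function('L')(-41)), Add(Function('K')(-611), Mul(Add(-110264, -149771), Add(Function('h')(-214, 239), Function('c')(-93, 231))))) = Mul(Add(27637, Mul(-108, Pow(-41, Rational(1, 2)))), Add(311, Mul(Add(-110264, -149771), Add(Add(34, -214), -93)))) = Mul(Add(27637, Mul(-108, Mul(I, Pow(41, Rational(1, 2))))), Add(311, Mul(-260035, Add(-180, -93)))) = Mul(Add(27637, Mul(-108, I, Pow(41, Rational(1, 2)))), Add(311, Mul(-260035, -273))) = Mul(Add(27637, Mul(-108, I, Pow(41, Rational(1, 2)))), Add(311, 70989555)) = Mul(Add(27637, Mul(-108, I, Pow(41, Rational(1, 2)))), 70989866) = Add(1961946926642, Mul(-7666905528, I, Pow(41, Rational(1, 2))))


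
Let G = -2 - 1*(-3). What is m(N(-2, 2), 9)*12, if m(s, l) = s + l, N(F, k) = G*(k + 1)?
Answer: 144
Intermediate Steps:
G = 1 (G = -2 + 3 = 1)
N(F, k) = 1 + k (N(F, k) = 1*(k + 1) = 1*(1 + k) = 1 + k)
m(s, l) = l + s
m(N(-2, 2), 9)*12 = (9 + (1 + 2))*12 = (9 + 3)*12 = 12*12 = 144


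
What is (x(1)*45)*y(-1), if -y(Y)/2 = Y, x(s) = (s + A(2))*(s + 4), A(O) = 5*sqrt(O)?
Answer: 450 + 2250*sqrt(2) ≈ 3632.0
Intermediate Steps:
x(s) = (4 + s)*(s + 5*sqrt(2)) (x(s) = (s + 5*sqrt(2))*(s + 4) = (s + 5*sqrt(2))*(4 + s) = (4 + s)*(s + 5*sqrt(2)))
y(Y) = -2*Y
(x(1)*45)*y(-1) = ((1**2 + 4*1 + 20*sqrt(2) + 5*1*sqrt(2))*45)*(-2*(-1)) = ((1 + 4 + 20*sqrt(2) + 5*sqrt(2))*45)*2 = ((5 + 25*sqrt(2))*45)*2 = (225 + 1125*sqrt(2))*2 = 450 + 2250*sqrt(2)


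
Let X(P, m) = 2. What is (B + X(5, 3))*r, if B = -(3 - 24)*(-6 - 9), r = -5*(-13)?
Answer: -20345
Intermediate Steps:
r = 65
B = -315 (B = -(-21)*(-15) = -1*315 = -315)
(B + X(5, 3))*r = (-315 + 2)*65 = -313*65 = -20345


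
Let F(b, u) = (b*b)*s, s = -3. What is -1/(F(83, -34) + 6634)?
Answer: 1/14033 ≈ 7.1261e-5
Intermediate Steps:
F(b, u) = -3*b² (F(b, u) = (b*b)*(-3) = b²*(-3) = -3*b²)
-1/(F(83, -34) + 6634) = -1/(-3*83² + 6634) = -1/(-3*6889 + 6634) = -1/(-20667 + 6634) = -1/(-14033) = -1*(-1/14033) = 1/14033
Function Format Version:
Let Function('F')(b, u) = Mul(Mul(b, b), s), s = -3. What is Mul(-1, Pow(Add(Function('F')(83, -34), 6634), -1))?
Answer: Rational(1, 14033) ≈ 7.1261e-5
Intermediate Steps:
Function('F')(b, u) = Mul(-3, Pow(b, 2)) (Function('F')(b, u) = Mul(Mul(b, b), -3) = Mul(Pow(b, 2), -3) = Mul(-3, Pow(b, 2)))
Mul(-1, Pow(Add(Function('F')(83, -34), 6634), -1)) = Mul(-1, Pow(Add(Mul(-3, Pow(83, 2)), 6634), -1)) = Mul(-1, Pow(Add(Mul(-3, 6889), 6634), -1)) = Mul(-1, Pow(Add(-20667, 6634), -1)) = Mul(-1, Pow(-14033, -1)) = Mul(-1, Rational(-1, 14033)) = Rational(1, 14033)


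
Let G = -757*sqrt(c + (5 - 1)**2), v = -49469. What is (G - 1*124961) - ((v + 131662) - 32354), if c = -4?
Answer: -174800 - 1514*sqrt(3) ≈ -1.7742e+5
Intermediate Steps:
G = -1514*sqrt(3) (G = -757*sqrt(-4 + (5 - 1)**2) = -757*sqrt(-4 + 4**2) = -757*sqrt(-4 + 16) = -1514*sqrt(3) ≈ -2622.3)
(G - 1*124961) - ((v + 131662) - 32354) = (-1514*sqrt(3) - 1*124961) - ((-49469 + 131662) - 32354) = (-1514*sqrt(3) - 124961) - (82193 - 32354) = (-124961 - 1514*sqrt(3)) - 1*49839 = (-124961 - 1514*sqrt(3)) - 49839 = -174800 - 1514*sqrt(3)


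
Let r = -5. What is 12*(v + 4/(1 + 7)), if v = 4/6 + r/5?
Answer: 2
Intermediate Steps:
v = -1/3 (v = 4/6 - 5/5 = 4*(1/6) - 5*1/5 = 2/3 - 1 = -1/3 ≈ -0.33333)
12*(v + 4/(1 + 7)) = 12*(-1/3 + 4/(1 + 7)) = 12*(-1/3 + 4/8) = 12*(-1/3 + (1/8)*4) = 12*(-1/3 + 1/2) = 12*(1/6) = 2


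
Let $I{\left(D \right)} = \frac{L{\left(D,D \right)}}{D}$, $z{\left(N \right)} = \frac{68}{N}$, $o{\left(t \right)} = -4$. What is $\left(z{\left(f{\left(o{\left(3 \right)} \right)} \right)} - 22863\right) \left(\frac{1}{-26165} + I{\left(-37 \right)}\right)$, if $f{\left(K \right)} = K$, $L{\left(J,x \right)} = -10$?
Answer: $- \frac{1197141088}{193621} \approx -6182.9$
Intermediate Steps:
$I{\left(D \right)} = - \frac{10}{D}$
$\left(z{\left(f{\left(o{\left(3 \right)} \right)} \right)} - 22863\right) \left(\frac{1}{-26165} + I{\left(-37 \right)}\right) = \left(\frac{68}{-4} - 22863\right) \left(\frac{1}{-26165} - \frac{10}{-37}\right) = \left(68 \left(- \frac{1}{4}\right) - 22863\right) \left(- \frac{1}{26165} - - \frac{10}{37}\right) = \left(-17 - 22863\right) \left(- \frac{1}{26165} + \frac{10}{37}\right) = \left(-22880\right) \frac{261613}{968105} = - \frac{1197141088}{193621}$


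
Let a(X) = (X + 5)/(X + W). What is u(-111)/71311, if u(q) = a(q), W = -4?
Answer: 106/8200765 ≈ 1.2926e-5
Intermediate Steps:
a(X) = (5 + X)/(-4 + X) (a(X) = (X + 5)/(X - 4) = (5 + X)/(-4 + X))
u(q) = (5 + q)/(-4 + q)
u(-111)/71311 = ((5 - 111)/(-4 - 111))/71311 = (-106/(-115))*(1/71311) = -1/115*(-106)*(1/71311) = (106/115)*(1/71311) = 106/8200765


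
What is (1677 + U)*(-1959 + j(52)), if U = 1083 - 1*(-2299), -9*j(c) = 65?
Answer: -89524064/9 ≈ -9.9471e+6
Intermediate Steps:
j(c) = -65/9 (j(c) = -⅑*65 = -65/9)
U = 3382 (U = 1083 + 2299 = 3382)
(1677 + U)*(-1959 + j(52)) = (1677 + 3382)*(-1959 - 65/9) = 5059*(-17696/9) = -89524064/9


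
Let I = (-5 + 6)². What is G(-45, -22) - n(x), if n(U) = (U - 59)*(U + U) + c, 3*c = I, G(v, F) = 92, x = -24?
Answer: -11677/3 ≈ -3892.3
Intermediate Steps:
I = 1 (I = 1² = 1)
c = ⅓ (c = (⅓)*1 = ⅓ ≈ 0.33333)
n(U) = ⅓ + 2*U*(-59 + U) (n(U) = (U - 59)*(U + U) + ⅓ = (-59 + U)*(2*U) + ⅓ = 2*U*(-59 + U) + ⅓ = ⅓ + 2*U*(-59 + U))
G(-45, -22) - n(x) = 92 - (⅓ - 118*(-24) + 2*(-24)²) = 92 - (⅓ + 2832 + 2*576) = 92 - (⅓ + 2832 + 1152) = 92 - 1*11953/3 = 92 - 11953/3 = -11677/3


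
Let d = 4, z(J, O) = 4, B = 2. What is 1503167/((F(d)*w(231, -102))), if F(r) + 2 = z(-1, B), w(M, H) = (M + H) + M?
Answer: 1503167/720 ≈ 2087.7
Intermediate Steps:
w(M, H) = H + 2*M (w(M, H) = (H + M) + M = H + 2*M)
F(r) = 2 (F(r) = -2 + 4 = 2)
1503167/((F(d)*w(231, -102))) = 1503167/((2*(-102 + 2*231))) = 1503167/((2*(-102 + 462))) = 1503167/((2*360)) = 1503167/720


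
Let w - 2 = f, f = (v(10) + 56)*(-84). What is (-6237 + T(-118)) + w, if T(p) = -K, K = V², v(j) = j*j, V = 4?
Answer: -19355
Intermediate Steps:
v(j) = j²
K = 16 (K = 4² = 16)
f = -13104 (f = (10² + 56)*(-84) = (100 + 56)*(-84) = 156*(-84) = -13104)
w = -13102 (w = 2 - 13104 = -13102)
T(p) = -16 (T(p) = -1*16 = -16)
(-6237 + T(-118)) + w = (-6237 - 16) - 13102 = -6253 - 13102 = -19355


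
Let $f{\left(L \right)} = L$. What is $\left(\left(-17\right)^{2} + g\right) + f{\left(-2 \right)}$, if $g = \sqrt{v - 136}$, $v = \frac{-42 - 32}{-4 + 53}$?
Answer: $287 + \frac{i \sqrt{6738}}{7} \approx 287.0 + 11.726 i$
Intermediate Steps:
$v = - \frac{74}{49} \approx -1.5102$
$g = \frac{i \sqrt{6738}}{7}$ ($g = \sqrt{- \frac{74}{49} - 136} = \sqrt{- \frac{6738}{49}} = \frac{i \sqrt{6738}}{7} \approx 11.726 i$)
$\left(\left(-17\right)^{2} + g\right) + f{\left(-2 \right)} = \left(\left(-17\right)^{2} + \frac{i \sqrt{6738}}{7}\right) - 2 = \left(289 + \frac{i \sqrt{6738}}{7}\right) - 2 = 287 + \frac{i \sqrt{6738}}{7}$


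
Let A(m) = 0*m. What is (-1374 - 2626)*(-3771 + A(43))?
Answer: 15084000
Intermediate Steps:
A(m) = 0
(-1374 - 2626)*(-3771 + A(43)) = (-1374 - 2626)*(-3771 + 0) = -4000*(-3771) = 15084000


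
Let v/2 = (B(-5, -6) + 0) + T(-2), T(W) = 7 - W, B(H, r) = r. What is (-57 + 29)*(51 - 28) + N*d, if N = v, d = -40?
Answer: -884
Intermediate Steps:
v = 6 (v = 2*((-6 + 0) + (7 - 1*(-2))) = 2*(-6 + (7 + 2)) = 2*(-6 + 9) = 2*3 = 6)
N = 6
(-57 + 29)*(51 - 28) + N*d = (-57 + 29)*(51 - 28) + 6*(-40) = -28*23 - 240 = -644 - 240 = -884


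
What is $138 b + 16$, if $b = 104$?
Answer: $14368$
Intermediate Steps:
$138 b + 16 = 138 \cdot 104 + 16 = 14352 + 16 = 14368$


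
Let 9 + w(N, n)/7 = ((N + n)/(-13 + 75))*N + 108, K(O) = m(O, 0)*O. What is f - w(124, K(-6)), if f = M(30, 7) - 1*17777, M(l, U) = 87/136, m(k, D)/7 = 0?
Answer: -2747929/136 ≈ -20205.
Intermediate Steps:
m(k, D) = 0 (m(k, D) = 7*0 = 0)
K(O) = 0 (K(O) = 0*O = 0)
M(l, U) = 87/136 (M(l, U) = 87*(1/136) = 87/136)
f = -2417585/136 (f = 87/136 - 1*17777 = 87/136 - 17777 = -2417585/136 ≈ -17776.)
w(N, n) = 693 + 7*N*(N/62 + n/62) (w(N, n) = -63 + 7*(((N + n)/(-13 + 75))*N + 108) = -63 + 7*(((N + n)/62)*N + 108) = -63 + 7*(((N + n)*(1/62))*N + 108) = -63 + 7*((N/62 + n/62)*N + 108) = -63 + 7*(N*(N/62 + n/62) + 108) = -63 + 7*(108 + N*(N/62 + n/62)) = -63 + (756 + 7*N*(N/62 + n/62)) = 693 + 7*N*(N/62 + n/62))
f - w(124, K(-6)) = -2417585/136 - (693 + (7/62)*124**2 + (7/62)*124*0) = -2417585/136 - (693 + (7/62)*15376 + 0) = -2417585/136 - (693 + 1736 + 0) = -2417585/136 - 1*2429 = -2417585/136 - 2429 = -2747929/136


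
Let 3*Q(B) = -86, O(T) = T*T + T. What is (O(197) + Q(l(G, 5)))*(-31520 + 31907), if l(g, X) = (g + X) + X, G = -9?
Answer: 15084228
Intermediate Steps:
l(g, X) = g + 2*X (l(g, X) = (X + g) + X = g + 2*X)
O(T) = T + T**2 (O(T) = T**2 + T = T + T**2)
Q(B) = -86/3 (Q(B) = (1/3)*(-86) = -86/3)
(O(197) + Q(l(G, 5)))*(-31520 + 31907) = (197*(1 + 197) - 86/3)*(-31520 + 31907) = (197*198 - 86/3)*387 = (39006 - 86/3)*387 = (116932/3)*387 = 15084228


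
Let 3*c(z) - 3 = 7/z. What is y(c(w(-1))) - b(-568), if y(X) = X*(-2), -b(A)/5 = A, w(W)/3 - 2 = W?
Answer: -25592/9 ≈ -2843.6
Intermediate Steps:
w(W) = 6 + 3*W
b(A) = -5*A
c(z) = 1 + 7/(3*z) (c(z) = 1 + (7/z)/3 = 1 + 7/(3*z))
y(X) = -2*X
y(c(w(-1))) - b(-568) = -2*(7/3 + (6 + 3*(-1)))/(6 + 3*(-1)) - (-5)*(-568) = -2*(7/3 + (6 - 3))/(6 - 3) - 1*2840 = -2*(7/3 + 3)/3 - 2840 = -2*16/(3*3) - 2840 = -2*16/9 - 2840 = -32/9 - 2840 = -25592/9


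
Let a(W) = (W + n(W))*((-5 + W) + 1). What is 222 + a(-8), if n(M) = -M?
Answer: 222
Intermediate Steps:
a(W) = 0 (a(W) = (W - W)*((-5 + W) + 1) = 0*(-4 + W) = 0)
222 + a(-8) = 222 + 0 = 222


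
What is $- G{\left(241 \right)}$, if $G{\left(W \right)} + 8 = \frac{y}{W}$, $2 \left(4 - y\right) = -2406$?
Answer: $\frac{721}{241} \approx 2.9917$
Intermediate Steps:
$y = 1207$ ($y = 4 - -1203 = 4 + 1203 = 1207$)
$G{\left(W \right)} = -8 + \frac{1207}{W}$
$- G{\left(241 \right)} = - (-8 + \frac{1207}{241}) = \left(-1\right) \left(- \frac{721}{241}\right) = \frac{721}{241}$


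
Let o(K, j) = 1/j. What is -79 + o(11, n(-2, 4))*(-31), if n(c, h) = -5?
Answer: -364/5 ≈ -72.800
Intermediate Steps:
-79 + o(11, n(-2, 4))*(-31) = -79 - 31/(-5) = -79 - 1/5*(-31) = -79 + 31/5 = -364/5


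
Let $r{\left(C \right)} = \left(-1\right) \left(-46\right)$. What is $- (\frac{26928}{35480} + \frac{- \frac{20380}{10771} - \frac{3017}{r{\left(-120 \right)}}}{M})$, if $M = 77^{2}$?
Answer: $- \frac{885431267289}{1184394131690} \approx -0.74758$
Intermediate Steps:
$M = 5929$
$r{\left(C \right)} = 46$
$- (\frac{26928}{35480} + \frac{- \frac{20380}{10771} - \frac{3017}{r{\left(-120 \right)}}}{M}) = - (\frac{26928}{35480} + \frac{- \frac{20380}{10771} - \frac{3017}{46}}{5929}) = - (26928 \cdot \frac{1}{35480} + \left(\left(-20380\right) \frac{1}{10771} - \frac{3017}{46}\right) \frac{1}{5929}) = - (\frac{3366}{4435} + \left(- \frac{20380}{10771} - \frac{3017}{46}\right) \frac{1}{5929}) = - (\frac{3366}{4435} - \frac{3039417}{267056174}) = \left(-1\right) \frac{885431267289}{1184394131690} = - \frac{885431267289}{1184394131690}$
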